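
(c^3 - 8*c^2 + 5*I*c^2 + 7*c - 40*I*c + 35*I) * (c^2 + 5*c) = c^5 - 3*c^4 + 5*I*c^4 - 33*c^3 - 15*I*c^3 + 35*c^2 - 165*I*c^2 + 175*I*c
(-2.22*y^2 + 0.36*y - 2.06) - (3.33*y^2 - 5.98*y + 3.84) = -5.55*y^2 + 6.34*y - 5.9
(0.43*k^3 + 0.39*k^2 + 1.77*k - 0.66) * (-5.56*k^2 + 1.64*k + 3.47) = -2.3908*k^5 - 1.4632*k^4 - 7.7095*k^3 + 7.9257*k^2 + 5.0595*k - 2.2902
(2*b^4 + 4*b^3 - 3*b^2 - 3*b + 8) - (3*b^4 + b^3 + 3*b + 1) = -b^4 + 3*b^3 - 3*b^2 - 6*b + 7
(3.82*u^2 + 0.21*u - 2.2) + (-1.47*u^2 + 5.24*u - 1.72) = 2.35*u^2 + 5.45*u - 3.92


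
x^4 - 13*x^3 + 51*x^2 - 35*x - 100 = (x - 5)^2*(x - 4)*(x + 1)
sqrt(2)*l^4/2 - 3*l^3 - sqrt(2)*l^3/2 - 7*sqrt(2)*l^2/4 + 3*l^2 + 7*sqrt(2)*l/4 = l*(l - 1)*(l - 7*sqrt(2)/2)*(sqrt(2)*l/2 + 1/2)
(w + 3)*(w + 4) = w^2 + 7*w + 12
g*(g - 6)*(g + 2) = g^3 - 4*g^2 - 12*g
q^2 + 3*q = q*(q + 3)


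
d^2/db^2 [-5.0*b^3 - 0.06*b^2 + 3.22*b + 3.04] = -30.0*b - 0.12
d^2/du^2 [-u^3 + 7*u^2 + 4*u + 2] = 14 - 6*u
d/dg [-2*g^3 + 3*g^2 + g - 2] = -6*g^2 + 6*g + 1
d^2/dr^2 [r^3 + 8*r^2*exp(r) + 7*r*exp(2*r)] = 8*r^2*exp(r) + 28*r*exp(2*r) + 32*r*exp(r) + 6*r + 28*exp(2*r) + 16*exp(r)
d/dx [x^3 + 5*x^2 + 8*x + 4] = 3*x^2 + 10*x + 8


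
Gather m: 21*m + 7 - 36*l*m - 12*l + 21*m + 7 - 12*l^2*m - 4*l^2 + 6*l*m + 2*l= -4*l^2 - 10*l + m*(-12*l^2 - 30*l + 42) + 14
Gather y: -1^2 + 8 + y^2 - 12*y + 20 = y^2 - 12*y + 27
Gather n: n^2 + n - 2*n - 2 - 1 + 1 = n^2 - n - 2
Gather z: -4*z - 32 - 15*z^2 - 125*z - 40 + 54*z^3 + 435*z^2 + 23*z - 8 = 54*z^3 + 420*z^2 - 106*z - 80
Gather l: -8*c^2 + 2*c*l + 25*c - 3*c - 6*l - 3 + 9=-8*c^2 + 22*c + l*(2*c - 6) + 6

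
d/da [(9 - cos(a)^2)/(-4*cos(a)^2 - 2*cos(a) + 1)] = 2*(sin(a)^2 - 35*cos(a) - 10)*sin(a)/(-4*sin(a)^2 + 2*cos(a) + 3)^2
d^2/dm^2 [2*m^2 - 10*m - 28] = 4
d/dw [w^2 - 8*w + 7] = 2*w - 8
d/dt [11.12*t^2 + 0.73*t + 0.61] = 22.24*t + 0.73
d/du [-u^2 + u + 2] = 1 - 2*u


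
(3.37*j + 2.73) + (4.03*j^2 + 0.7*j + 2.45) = 4.03*j^2 + 4.07*j + 5.18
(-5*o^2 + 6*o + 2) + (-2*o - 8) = -5*o^2 + 4*o - 6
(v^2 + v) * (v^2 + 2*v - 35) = v^4 + 3*v^3 - 33*v^2 - 35*v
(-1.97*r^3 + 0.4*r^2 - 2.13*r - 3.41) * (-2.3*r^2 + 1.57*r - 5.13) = 4.531*r^5 - 4.0129*r^4 + 15.6331*r^3 + 2.4469*r^2 + 5.5732*r + 17.4933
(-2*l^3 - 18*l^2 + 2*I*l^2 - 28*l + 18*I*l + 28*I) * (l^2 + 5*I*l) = -2*l^5 - 18*l^4 - 8*I*l^4 - 38*l^3 - 72*I*l^3 - 90*l^2 - 112*I*l^2 - 140*l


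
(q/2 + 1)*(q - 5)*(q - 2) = q^3/2 - 5*q^2/2 - 2*q + 10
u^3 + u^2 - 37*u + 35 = (u - 5)*(u - 1)*(u + 7)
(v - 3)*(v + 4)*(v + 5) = v^3 + 6*v^2 - 7*v - 60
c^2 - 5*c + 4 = (c - 4)*(c - 1)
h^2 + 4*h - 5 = (h - 1)*(h + 5)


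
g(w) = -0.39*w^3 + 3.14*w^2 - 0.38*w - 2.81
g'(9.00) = -38.63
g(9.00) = -36.20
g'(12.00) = -93.50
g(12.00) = -229.13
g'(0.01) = -0.32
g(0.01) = -2.81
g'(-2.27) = -20.66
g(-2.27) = 18.79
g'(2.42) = 7.97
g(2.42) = 9.13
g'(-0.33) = -2.58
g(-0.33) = -2.33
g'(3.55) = 7.17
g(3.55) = 17.96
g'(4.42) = 4.52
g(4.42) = 23.18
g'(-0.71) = -5.43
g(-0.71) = -0.82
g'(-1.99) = -17.51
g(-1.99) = 13.45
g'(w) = -1.17*w^2 + 6.28*w - 0.38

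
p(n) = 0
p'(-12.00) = 0.00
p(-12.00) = 0.00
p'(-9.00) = 0.00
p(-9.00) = 0.00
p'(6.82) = 0.00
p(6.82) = 0.00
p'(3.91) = 0.00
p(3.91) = 0.00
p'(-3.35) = 0.00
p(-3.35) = 0.00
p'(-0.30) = 0.00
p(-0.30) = 0.00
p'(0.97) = 0.00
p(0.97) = 0.00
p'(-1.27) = 0.00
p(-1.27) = 0.00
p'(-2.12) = 0.00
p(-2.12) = 0.00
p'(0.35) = 0.00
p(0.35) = 0.00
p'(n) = 0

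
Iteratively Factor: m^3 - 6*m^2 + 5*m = (m - 5)*(m^2 - m) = m*(m - 5)*(m - 1)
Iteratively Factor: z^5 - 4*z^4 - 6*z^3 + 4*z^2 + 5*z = (z - 1)*(z^4 - 3*z^3 - 9*z^2 - 5*z) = (z - 5)*(z - 1)*(z^3 + 2*z^2 + z) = (z - 5)*(z - 1)*(z + 1)*(z^2 + z) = (z - 5)*(z - 1)*(z + 1)^2*(z)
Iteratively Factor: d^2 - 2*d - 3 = (d - 3)*(d + 1)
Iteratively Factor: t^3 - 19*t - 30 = (t - 5)*(t^2 + 5*t + 6) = (t - 5)*(t + 2)*(t + 3)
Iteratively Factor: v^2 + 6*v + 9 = (v + 3)*(v + 3)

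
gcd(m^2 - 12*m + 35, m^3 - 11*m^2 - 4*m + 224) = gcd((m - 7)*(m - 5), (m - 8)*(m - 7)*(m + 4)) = m - 7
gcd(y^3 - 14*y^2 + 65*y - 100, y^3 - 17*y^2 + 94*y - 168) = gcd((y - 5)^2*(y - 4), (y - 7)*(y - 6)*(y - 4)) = y - 4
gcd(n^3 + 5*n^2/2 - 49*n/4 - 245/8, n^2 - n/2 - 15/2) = n + 5/2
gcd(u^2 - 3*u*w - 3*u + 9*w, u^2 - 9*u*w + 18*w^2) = u - 3*w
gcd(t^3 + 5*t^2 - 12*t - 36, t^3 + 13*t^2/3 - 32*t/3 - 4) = t + 6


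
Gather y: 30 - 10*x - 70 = -10*x - 40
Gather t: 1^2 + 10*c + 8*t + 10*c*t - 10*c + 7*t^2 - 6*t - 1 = 7*t^2 + t*(10*c + 2)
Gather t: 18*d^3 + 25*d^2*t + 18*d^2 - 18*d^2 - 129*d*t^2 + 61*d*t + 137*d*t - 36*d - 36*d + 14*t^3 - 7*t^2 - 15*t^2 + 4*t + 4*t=18*d^3 - 72*d + 14*t^3 + t^2*(-129*d - 22) + t*(25*d^2 + 198*d + 8)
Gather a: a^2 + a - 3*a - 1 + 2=a^2 - 2*a + 1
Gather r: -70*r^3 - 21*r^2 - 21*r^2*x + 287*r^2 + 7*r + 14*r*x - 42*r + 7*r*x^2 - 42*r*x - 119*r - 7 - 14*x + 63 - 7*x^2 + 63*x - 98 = -70*r^3 + r^2*(266 - 21*x) + r*(7*x^2 - 28*x - 154) - 7*x^2 + 49*x - 42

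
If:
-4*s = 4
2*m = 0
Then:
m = 0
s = -1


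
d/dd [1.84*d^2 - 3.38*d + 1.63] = 3.68*d - 3.38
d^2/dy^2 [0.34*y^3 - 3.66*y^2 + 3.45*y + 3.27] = 2.04*y - 7.32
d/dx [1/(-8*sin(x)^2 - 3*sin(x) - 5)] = (16*sin(x) + 3)*cos(x)/(8*sin(x)^2 + 3*sin(x) + 5)^2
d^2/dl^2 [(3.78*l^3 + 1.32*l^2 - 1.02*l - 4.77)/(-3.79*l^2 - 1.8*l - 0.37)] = (5.6843418860808e-14*l^5 + 5.6843418860808e-14*l^4 + 33.419832*l^3 + 407.101878*l^2 + 183.558672*l + 15.811602)/(54.439939*l^6 + 77.56614*l^5 + 52.782951*l^4 + 20.97684*l^3 + 5.152953*l^2 + 0.73926*l + 0.050653)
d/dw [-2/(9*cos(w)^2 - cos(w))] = 2*(sin(w)/cos(w)^2 - 18*tan(w))/(9*cos(w) - 1)^2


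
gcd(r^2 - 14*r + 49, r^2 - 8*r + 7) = r - 7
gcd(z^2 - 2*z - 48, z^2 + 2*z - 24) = z + 6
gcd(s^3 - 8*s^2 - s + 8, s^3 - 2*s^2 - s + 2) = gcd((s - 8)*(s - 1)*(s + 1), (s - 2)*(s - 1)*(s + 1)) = s^2 - 1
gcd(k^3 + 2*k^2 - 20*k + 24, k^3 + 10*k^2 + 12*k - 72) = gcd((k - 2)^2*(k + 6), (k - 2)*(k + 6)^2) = k^2 + 4*k - 12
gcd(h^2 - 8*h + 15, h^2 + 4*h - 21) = h - 3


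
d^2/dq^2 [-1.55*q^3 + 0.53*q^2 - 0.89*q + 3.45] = 1.06 - 9.3*q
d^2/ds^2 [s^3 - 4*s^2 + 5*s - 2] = 6*s - 8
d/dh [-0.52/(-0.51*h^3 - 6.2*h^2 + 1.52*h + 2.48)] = (-0.7956*h^2 - 6.448*h + 0.7904)/(0.51*h^3 + 6.2*h^2 - 1.52*h - 2.48)^2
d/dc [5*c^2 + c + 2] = 10*c + 1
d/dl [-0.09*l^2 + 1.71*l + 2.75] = 1.71 - 0.18*l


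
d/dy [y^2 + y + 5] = 2*y + 1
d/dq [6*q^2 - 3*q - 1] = 12*q - 3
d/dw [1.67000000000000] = 0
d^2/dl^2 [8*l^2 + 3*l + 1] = 16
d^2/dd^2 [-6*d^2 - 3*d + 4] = -12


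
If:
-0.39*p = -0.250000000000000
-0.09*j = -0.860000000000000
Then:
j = 9.56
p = 0.64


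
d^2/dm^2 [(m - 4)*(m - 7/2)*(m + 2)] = 6*m - 11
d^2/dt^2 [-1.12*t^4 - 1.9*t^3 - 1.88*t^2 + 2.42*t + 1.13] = -13.44*t^2 - 11.4*t - 3.76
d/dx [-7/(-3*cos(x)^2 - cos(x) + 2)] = 7*(6*cos(x) + 1)*sin(x)/(3*cos(x)^2 + cos(x) - 2)^2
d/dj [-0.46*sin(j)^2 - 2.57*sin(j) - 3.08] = -(0.92*sin(j) + 2.57)*cos(j)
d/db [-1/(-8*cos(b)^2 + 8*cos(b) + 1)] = 8*(-sin(b) + sin(2*b))/(8*cos(b) - 4*cos(2*b) - 3)^2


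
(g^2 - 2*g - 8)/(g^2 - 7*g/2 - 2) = 2*(g + 2)/(2*g + 1)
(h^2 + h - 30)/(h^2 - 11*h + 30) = (h + 6)/(h - 6)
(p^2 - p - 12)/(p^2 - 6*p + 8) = (p + 3)/(p - 2)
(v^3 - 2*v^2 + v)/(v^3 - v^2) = (v - 1)/v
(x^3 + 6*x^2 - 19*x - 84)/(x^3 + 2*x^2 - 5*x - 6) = (x^2 + 3*x - 28)/(x^2 - x - 2)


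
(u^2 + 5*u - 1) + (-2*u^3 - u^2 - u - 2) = -2*u^3 + 4*u - 3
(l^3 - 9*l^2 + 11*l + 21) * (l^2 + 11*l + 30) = l^5 + 2*l^4 - 58*l^3 - 128*l^2 + 561*l + 630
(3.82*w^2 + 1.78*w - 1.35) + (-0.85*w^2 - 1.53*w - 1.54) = 2.97*w^2 + 0.25*w - 2.89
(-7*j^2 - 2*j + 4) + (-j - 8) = -7*j^2 - 3*j - 4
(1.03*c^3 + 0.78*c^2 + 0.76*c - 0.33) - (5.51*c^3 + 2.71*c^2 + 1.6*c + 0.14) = -4.48*c^3 - 1.93*c^2 - 0.84*c - 0.47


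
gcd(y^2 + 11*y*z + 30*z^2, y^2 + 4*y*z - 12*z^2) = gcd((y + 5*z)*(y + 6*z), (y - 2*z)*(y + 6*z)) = y + 6*z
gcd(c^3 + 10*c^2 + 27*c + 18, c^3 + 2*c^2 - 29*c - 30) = c^2 + 7*c + 6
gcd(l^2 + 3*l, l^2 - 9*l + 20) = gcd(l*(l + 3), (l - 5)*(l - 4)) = 1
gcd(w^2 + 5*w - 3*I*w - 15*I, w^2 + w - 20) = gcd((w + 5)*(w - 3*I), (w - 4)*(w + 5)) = w + 5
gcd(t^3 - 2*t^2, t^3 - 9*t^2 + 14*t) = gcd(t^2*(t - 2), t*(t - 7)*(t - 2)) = t^2 - 2*t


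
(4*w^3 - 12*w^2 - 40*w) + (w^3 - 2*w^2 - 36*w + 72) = 5*w^3 - 14*w^2 - 76*w + 72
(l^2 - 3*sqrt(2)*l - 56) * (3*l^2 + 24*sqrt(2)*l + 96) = 3*l^4 + 15*sqrt(2)*l^3 - 216*l^2 - 1632*sqrt(2)*l - 5376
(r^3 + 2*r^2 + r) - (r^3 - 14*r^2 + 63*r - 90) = 16*r^2 - 62*r + 90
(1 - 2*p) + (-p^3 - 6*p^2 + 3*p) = -p^3 - 6*p^2 + p + 1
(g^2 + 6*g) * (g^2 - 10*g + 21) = g^4 - 4*g^3 - 39*g^2 + 126*g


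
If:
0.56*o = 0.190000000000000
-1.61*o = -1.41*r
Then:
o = 0.34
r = 0.39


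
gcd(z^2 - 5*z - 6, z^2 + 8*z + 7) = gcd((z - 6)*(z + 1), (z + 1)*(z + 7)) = z + 1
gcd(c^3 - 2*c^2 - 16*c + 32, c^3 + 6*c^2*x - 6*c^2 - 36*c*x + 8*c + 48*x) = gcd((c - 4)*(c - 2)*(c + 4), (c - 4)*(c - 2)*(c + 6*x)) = c^2 - 6*c + 8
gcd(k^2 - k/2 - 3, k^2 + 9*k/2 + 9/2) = k + 3/2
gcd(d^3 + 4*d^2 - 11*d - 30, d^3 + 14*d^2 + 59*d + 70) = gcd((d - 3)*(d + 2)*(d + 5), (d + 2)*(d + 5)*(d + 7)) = d^2 + 7*d + 10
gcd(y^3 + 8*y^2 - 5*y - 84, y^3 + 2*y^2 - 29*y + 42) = y^2 + 4*y - 21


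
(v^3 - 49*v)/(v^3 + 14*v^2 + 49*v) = (v - 7)/(v + 7)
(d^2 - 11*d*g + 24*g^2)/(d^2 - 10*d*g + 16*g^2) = (d - 3*g)/(d - 2*g)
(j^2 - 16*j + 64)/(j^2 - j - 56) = (j - 8)/(j + 7)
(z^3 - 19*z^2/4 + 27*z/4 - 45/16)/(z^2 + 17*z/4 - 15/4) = (z^2 - 4*z + 15/4)/(z + 5)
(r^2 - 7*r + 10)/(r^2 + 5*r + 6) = (r^2 - 7*r + 10)/(r^2 + 5*r + 6)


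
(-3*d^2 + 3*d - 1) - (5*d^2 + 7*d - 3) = -8*d^2 - 4*d + 2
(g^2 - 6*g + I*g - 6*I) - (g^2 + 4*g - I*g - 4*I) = -10*g + 2*I*g - 2*I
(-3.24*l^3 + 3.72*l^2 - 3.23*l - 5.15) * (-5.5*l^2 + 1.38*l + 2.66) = 17.82*l^5 - 24.9312*l^4 + 14.2802*l^3 + 33.7628*l^2 - 15.6988*l - 13.699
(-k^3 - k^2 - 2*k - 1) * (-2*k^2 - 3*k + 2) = 2*k^5 + 5*k^4 + 5*k^3 + 6*k^2 - k - 2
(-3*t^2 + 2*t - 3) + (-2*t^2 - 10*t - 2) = -5*t^2 - 8*t - 5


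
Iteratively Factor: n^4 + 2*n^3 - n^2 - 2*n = (n + 1)*(n^3 + n^2 - 2*n) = n*(n + 1)*(n^2 + n - 2) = n*(n - 1)*(n + 1)*(n + 2)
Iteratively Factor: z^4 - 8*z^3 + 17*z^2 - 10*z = (z - 1)*(z^3 - 7*z^2 + 10*z) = (z - 2)*(z - 1)*(z^2 - 5*z) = z*(z - 2)*(z - 1)*(z - 5)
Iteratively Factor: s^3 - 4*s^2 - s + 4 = (s - 4)*(s^2 - 1) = (s - 4)*(s - 1)*(s + 1)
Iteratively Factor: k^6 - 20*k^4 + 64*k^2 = (k)*(k^5 - 20*k^3 + 64*k) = k*(k - 2)*(k^4 + 2*k^3 - 16*k^2 - 32*k) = k*(k - 2)*(k + 2)*(k^3 - 16*k) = k^2*(k - 2)*(k + 2)*(k^2 - 16) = k^2*(k - 2)*(k + 2)*(k + 4)*(k - 4)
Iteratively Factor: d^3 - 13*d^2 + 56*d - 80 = (d - 4)*(d^2 - 9*d + 20) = (d - 4)^2*(d - 5)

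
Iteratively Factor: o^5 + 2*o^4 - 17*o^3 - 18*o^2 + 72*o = (o + 3)*(o^4 - o^3 - 14*o^2 + 24*o) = (o - 2)*(o + 3)*(o^3 + o^2 - 12*o) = (o - 3)*(o - 2)*(o + 3)*(o^2 + 4*o) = o*(o - 3)*(o - 2)*(o + 3)*(o + 4)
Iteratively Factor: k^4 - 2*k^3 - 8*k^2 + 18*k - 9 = (k + 3)*(k^3 - 5*k^2 + 7*k - 3) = (k - 1)*(k + 3)*(k^2 - 4*k + 3) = (k - 3)*(k - 1)*(k + 3)*(k - 1)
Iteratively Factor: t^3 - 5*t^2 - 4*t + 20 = (t - 5)*(t^2 - 4) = (t - 5)*(t - 2)*(t + 2)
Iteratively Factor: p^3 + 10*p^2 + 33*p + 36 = (p + 3)*(p^2 + 7*p + 12) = (p + 3)^2*(p + 4)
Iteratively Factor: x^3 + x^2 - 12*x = (x)*(x^2 + x - 12) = x*(x - 3)*(x + 4)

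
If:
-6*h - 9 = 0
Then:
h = -3/2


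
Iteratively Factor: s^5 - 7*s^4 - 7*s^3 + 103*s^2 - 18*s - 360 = (s - 4)*(s^4 - 3*s^3 - 19*s^2 + 27*s + 90) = (s - 4)*(s + 3)*(s^3 - 6*s^2 - s + 30) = (s - 4)*(s + 2)*(s + 3)*(s^2 - 8*s + 15) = (s - 4)*(s - 3)*(s + 2)*(s + 3)*(s - 5)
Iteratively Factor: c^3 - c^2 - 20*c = (c - 5)*(c^2 + 4*c) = (c - 5)*(c + 4)*(c)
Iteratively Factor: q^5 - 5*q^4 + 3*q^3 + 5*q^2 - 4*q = (q - 4)*(q^4 - q^3 - q^2 + q) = q*(q - 4)*(q^3 - q^2 - q + 1) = q*(q - 4)*(q - 1)*(q^2 - 1) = q*(q - 4)*(q - 1)^2*(q + 1)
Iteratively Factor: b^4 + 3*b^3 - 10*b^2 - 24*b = (b)*(b^3 + 3*b^2 - 10*b - 24) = b*(b + 4)*(b^2 - b - 6) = b*(b - 3)*(b + 4)*(b + 2)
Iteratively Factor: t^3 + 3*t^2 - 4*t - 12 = (t + 2)*(t^2 + t - 6) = (t - 2)*(t + 2)*(t + 3)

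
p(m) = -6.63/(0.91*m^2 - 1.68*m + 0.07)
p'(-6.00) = -0.05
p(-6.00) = -0.15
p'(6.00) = 0.12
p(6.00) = -0.29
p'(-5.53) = -0.06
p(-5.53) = -0.18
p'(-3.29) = -0.21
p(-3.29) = -0.43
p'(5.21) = 0.20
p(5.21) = -0.41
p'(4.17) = 0.50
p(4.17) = -0.75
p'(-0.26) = -44.20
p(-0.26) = -11.67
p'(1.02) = 2.41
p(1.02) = 9.51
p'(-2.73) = -0.34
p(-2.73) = -0.58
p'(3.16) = 1.82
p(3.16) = -1.72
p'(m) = -6.63*(1.68 - 1.82*m)/(0.91*m^2 - 1.68*m + 0.07)^2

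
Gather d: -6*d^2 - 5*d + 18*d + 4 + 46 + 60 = -6*d^2 + 13*d + 110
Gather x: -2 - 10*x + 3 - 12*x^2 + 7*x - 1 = -12*x^2 - 3*x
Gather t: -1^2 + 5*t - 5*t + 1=0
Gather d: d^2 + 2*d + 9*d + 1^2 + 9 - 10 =d^2 + 11*d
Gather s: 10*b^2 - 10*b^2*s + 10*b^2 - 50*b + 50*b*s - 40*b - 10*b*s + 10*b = 20*b^2 - 80*b + s*(-10*b^2 + 40*b)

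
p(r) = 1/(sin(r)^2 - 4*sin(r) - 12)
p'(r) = (-2*sin(r)*cos(r) + 4*cos(r))/(sin(r)^2 - 4*sin(r) - 12)^2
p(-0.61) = -0.11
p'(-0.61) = 0.05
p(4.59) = -0.14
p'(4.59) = -0.01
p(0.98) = -0.07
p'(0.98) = 0.01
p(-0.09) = -0.09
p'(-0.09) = 0.03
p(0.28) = -0.08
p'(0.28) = 0.02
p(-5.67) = -0.07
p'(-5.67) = 0.01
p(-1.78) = -0.14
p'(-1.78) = -0.02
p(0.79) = -0.07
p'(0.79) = 0.01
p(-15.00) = -0.11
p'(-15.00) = -0.05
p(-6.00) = -0.08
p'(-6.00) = 0.02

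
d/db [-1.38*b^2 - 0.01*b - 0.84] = -2.76*b - 0.01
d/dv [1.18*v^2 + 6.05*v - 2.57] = 2.36*v + 6.05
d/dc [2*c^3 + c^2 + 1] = 2*c*(3*c + 1)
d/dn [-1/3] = 0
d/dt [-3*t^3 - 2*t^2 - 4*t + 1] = -9*t^2 - 4*t - 4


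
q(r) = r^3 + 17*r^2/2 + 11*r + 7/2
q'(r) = 3*r^2 + 17*r + 11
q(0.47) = 10.65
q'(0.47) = 19.65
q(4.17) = 269.69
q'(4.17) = 134.06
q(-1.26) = 1.13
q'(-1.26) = -5.66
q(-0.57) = -0.19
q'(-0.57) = 2.28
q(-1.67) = 4.18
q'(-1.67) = -9.02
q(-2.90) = 18.70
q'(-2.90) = -13.07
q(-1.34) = 1.62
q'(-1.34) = -6.39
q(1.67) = 50.23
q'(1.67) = 47.76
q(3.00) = 140.00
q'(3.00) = 89.00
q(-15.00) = -1624.00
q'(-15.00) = 431.00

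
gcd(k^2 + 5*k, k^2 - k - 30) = k + 5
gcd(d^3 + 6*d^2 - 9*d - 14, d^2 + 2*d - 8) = d - 2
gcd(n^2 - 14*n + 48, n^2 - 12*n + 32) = n - 8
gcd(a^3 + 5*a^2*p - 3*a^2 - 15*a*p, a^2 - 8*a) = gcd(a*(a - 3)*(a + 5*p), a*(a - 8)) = a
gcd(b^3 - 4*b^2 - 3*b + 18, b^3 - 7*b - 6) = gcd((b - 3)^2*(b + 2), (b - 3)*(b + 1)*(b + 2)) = b^2 - b - 6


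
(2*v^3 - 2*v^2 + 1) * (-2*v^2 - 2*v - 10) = -4*v^5 - 16*v^3 + 18*v^2 - 2*v - 10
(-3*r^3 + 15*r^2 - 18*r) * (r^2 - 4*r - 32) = -3*r^5 + 27*r^4 + 18*r^3 - 408*r^2 + 576*r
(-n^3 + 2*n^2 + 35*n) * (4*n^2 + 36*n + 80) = -4*n^5 - 28*n^4 + 132*n^3 + 1420*n^2 + 2800*n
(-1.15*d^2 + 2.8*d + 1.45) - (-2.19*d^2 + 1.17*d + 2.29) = 1.04*d^2 + 1.63*d - 0.84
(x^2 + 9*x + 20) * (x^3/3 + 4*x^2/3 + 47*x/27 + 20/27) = x^5/3 + 13*x^4/3 + 551*x^3/27 + 1163*x^2/27 + 1120*x/27 + 400/27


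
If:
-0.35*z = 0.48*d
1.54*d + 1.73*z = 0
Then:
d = 0.00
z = 0.00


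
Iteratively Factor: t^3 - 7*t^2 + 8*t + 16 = (t - 4)*(t^2 - 3*t - 4) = (t - 4)^2*(t + 1)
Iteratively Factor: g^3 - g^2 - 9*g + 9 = (g - 1)*(g^2 - 9) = (g - 3)*(g - 1)*(g + 3)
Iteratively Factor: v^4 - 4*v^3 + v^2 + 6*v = (v - 2)*(v^3 - 2*v^2 - 3*v) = v*(v - 2)*(v^2 - 2*v - 3) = v*(v - 3)*(v - 2)*(v + 1)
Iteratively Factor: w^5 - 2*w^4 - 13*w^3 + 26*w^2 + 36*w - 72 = (w + 2)*(w^4 - 4*w^3 - 5*w^2 + 36*w - 36) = (w - 2)*(w + 2)*(w^3 - 2*w^2 - 9*w + 18) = (w - 3)*(w - 2)*(w + 2)*(w^2 + w - 6) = (w - 3)*(w - 2)^2*(w + 2)*(w + 3)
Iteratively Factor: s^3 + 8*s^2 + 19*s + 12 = (s + 4)*(s^2 + 4*s + 3) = (s + 3)*(s + 4)*(s + 1)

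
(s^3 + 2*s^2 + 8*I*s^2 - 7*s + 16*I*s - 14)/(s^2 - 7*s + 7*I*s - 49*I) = (s^2 + s*(2 + I) + 2*I)/(s - 7)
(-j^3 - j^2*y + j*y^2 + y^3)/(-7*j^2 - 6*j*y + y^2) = (-j^2 + y^2)/(-7*j + y)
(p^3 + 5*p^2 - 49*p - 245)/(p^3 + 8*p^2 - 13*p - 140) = (p - 7)/(p - 4)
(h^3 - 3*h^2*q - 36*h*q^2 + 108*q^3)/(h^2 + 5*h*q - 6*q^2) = (-h^2 + 9*h*q - 18*q^2)/(-h + q)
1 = 1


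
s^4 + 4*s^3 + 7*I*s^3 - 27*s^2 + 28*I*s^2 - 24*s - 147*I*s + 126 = (s - 3)*(s + 7)*(s + I)*(s + 6*I)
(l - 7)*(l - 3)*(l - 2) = l^3 - 12*l^2 + 41*l - 42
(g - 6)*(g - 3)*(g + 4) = g^3 - 5*g^2 - 18*g + 72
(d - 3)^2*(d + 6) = d^3 - 27*d + 54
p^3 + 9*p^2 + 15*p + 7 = (p + 1)^2*(p + 7)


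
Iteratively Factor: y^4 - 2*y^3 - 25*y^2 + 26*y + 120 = (y - 5)*(y^3 + 3*y^2 - 10*y - 24) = (y - 5)*(y - 3)*(y^2 + 6*y + 8) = (y - 5)*(y - 3)*(y + 2)*(y + 4)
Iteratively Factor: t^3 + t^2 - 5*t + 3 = (t - 1)*(t^2 + 2*t - 3) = (t - 1)*(t + 3)*(t - 1)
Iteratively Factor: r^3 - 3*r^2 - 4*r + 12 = (r + 2)*(r^2 - 5*r + 6) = (r - 2)*(r + 2)*(r - 3)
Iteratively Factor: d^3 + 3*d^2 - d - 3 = (d - 1)*(d^2 + 4*d + 3) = (d - 1)*(d + 1)*(d + 3)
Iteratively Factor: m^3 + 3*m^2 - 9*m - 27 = (m + 3)*(m^2 - 9) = (m + 3)^2*(m - 3)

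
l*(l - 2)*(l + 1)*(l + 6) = l^4 + 5*l^3 - 8*l^2 - 12*l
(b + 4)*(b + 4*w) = b^2 + 4*b*w + 4*b + 16*w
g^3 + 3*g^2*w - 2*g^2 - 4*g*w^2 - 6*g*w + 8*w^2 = (g - 2)*(g - w)*(g + 4*w)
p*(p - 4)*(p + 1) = p^3 - 3*p^2 - 4*p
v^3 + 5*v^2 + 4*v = v*(v + 1)*(v + 4)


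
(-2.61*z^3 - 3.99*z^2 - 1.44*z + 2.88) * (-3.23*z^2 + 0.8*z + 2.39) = 8.4303*z^5 + 10.7997*z^4 - 4.7787*z^3 - 19.9905*z^2 - 1.1376*z + 6.8832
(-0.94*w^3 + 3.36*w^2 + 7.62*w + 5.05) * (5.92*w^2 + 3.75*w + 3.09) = -5.5648*w^5 + 16.3662*w^4 + 54.8058*w^3 + 68.8534*w^2 + 42.4833*w + 15.6045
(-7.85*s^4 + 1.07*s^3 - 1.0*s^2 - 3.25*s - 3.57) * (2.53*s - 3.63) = -19.8605*s^5 + 31.2026*s^4 - 6.4141*s^3 - 4.5925*s^2 + 2.7654*s + 12.9591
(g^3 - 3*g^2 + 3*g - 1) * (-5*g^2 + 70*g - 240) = -5*g^5 + 85*g^4 - 465*g^3 + 935*g^2 - 790*g + 240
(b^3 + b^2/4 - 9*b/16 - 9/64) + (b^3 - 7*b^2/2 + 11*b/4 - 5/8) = 2*b^3 - 13*b^2/4 + 35*b/16 - 49/64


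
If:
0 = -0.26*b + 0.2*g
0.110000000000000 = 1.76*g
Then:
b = 0.05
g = 0.06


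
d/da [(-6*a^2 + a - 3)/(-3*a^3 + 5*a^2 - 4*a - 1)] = (-18*a^4 + 6*a^3 - 8*a^2 + 42*a - 13)/(9*a^6 - 30*a^5 + 49*a^4 - 34*a^3 + 6*a^2 + 8*a + 1)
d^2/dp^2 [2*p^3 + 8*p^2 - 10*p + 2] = 12*p + 16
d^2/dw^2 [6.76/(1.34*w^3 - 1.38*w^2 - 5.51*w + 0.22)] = ((18.6576 - 54.3504*w)*(1.34*w^3 - 1.38*w^2 - 5.51*w + 0.22) + 6.76*(-8.04*w^2 + 5.52*w + 11.02)*(-4.02*w^2 + 2.76*w + 5.51))/(1.34*w^3 - 1.38*w^2 - 5.51*w + 0.22)^3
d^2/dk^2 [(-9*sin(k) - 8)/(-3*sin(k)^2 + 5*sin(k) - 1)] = (-81*sin(k)^5 - 423*sin(k)^4 + 684*sin(k)^3 + 283*sin(k)^2 - 931*sin(k) + 442)/(3*sin(k)^2 - 5*sin(k) + 1)^3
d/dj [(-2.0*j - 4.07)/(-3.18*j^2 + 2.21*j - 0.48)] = (-6.36*j^2 - 25.8852*j + 9.9547)/(10.1124*j^4 - 14.0556*j^3 + 7.9369*j^2 - 2.1216*j + 0.2304)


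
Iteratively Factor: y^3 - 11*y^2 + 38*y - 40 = (y - 2)*(y^2 - 9*y + 20) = (y - 5)*(y - 2)*(y - 4)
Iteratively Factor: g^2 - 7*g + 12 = (g - 3)*(g - 4)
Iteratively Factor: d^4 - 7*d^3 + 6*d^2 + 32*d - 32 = (d - 4)*(d^3 - 3*d^2 - 6*d + 8) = (d - 4)*(d - 1)*(d^2 - 2*d - 8) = (d - 4)*(d - 1)*(d + 2)*(d - 4)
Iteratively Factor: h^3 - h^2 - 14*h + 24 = (h - 2)*(h^2 + h - 12) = (h - 3)*(h - 2)*(h + 4)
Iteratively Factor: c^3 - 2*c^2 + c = (c - 1)*(c^2 - c) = c*(c - 1)*(c - 1)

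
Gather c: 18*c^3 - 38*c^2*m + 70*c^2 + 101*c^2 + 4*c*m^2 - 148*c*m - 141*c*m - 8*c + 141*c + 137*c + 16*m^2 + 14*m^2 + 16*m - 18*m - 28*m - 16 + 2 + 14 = 18*c^3 + c^2*(171 - 38*m) + c*(4*m^2 - 289*m + 270) + 30*m^2 - 30*m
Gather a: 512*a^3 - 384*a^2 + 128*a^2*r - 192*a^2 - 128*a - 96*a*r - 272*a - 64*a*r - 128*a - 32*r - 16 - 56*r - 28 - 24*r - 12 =512*a^3 + a^2*(128*r - 576) + a*(-160*r - 528) - 112*r - 56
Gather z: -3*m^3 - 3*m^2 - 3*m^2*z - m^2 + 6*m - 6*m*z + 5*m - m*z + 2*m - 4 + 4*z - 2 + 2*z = -3*m^3 - 4*m^2 + 13*m + z*(-3*m^2 - 7*m + 6) - 6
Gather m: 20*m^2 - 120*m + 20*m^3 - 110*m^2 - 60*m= 20*m^3 - 90*m^2 - 180*m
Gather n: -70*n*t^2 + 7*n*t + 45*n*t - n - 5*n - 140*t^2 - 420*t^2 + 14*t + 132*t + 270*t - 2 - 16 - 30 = n*(-70*t^2 + 52*t - 6) - 560*t^2 + 416*t - 48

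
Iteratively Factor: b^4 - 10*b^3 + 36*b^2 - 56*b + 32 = (b - 2)*(b^3 - 8*b^2 + 20*b - 16) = (b - 2)^2*(b^2 - 6*b + 8) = (b - 2)^3*(b - 4)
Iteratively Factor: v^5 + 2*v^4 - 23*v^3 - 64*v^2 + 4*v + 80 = (v - 5)*(v^4 + 7*v^3 + 12*v^2 - 4*v - 16) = (v - 5)*(v - 1)*(v^3 + 8*v^2 + 20*v + 16) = (v - 5)*(v - 1)*(v + 2)*(v^2 + 6*v + 8) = (v - 5)*(v - 1)*(v + 2)^2*(v + 4)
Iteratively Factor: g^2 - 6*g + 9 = (g - 3)*(g - 3)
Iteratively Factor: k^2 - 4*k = (k)*(k - 4)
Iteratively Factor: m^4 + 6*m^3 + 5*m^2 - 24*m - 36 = (m + 2)*(m^3 + 4*m^2 - 3*m - 18) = (m - 2)*(m + 2)*(m^2 + 6*m + 9) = (m - 2)*(m + 2)*(m + 3)*(m + 3)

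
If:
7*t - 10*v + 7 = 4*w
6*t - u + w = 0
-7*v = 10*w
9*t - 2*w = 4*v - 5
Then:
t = -89/233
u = -632/233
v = 140/233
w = -98/233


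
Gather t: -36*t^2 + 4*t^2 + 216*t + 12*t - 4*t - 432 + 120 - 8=-32*t^2 + 224*t - 320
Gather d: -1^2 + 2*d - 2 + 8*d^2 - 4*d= 8*d^2 - 2*d - 3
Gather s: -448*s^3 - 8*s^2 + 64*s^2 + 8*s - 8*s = -448*s^3 + 56*s^2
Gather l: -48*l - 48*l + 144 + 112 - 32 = 224 - 96*l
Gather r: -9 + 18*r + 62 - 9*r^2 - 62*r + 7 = -9*r^2 - 44*r + 60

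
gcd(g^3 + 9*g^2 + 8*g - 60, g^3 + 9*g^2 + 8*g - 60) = g^3 + 9*g^2 + 8*g - 60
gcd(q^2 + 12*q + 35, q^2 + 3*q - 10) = q + 5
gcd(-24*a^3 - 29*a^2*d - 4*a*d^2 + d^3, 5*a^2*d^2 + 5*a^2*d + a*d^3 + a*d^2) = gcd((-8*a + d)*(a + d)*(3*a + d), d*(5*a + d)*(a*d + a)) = 1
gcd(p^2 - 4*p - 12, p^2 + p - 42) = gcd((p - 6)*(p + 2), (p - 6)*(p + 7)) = p - 6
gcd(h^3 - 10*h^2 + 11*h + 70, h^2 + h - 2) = h + 2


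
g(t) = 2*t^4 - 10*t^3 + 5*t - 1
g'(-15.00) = -33745.00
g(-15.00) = 134924.00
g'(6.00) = 653.00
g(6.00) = 461.00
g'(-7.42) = -4914.84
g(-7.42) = 10109.50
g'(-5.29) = -2018.81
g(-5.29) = 3019.13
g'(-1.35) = -69.36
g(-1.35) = 23.50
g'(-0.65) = -9.87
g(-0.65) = -1.15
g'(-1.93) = -164.26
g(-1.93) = 88.99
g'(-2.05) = -190.00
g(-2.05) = 110.22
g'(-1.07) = -39.15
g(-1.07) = 8.52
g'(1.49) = -35.14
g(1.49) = -16.77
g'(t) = 8*t^3 - 30*t^2 + 5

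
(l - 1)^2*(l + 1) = l^3 - l^2 - l + 1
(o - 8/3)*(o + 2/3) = o^2 - 2*o - 16/9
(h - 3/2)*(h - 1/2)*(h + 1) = h^3 - h^2 - 5*h/4 + 3/4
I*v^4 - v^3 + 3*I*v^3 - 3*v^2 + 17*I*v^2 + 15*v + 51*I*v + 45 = (v + 3)*(v - 3*I)*(v + 5*I)*(I*v + 1)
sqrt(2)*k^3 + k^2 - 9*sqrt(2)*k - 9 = (k - 3)*(k + 3)*(sqrt(2)*k + 1)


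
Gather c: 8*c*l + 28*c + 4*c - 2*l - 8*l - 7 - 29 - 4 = c*(8*l + 32) - 10*l - 40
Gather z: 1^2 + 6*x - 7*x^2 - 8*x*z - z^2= -7*x^2 - 8*x*z + 6*x - z^2 + 1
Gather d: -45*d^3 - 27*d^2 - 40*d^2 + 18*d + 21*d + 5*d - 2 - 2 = -45*d^3 - 67*d^2 + 44*d - 4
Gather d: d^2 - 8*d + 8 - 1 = d^2 - 8*d + 7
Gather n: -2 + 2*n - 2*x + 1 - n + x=n - x - 1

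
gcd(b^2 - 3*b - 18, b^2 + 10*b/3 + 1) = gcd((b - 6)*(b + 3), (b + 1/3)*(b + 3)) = b + 3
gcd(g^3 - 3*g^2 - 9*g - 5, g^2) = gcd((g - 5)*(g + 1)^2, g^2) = 1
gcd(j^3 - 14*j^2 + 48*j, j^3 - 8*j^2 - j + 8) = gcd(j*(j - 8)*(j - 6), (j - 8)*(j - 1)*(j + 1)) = j - 8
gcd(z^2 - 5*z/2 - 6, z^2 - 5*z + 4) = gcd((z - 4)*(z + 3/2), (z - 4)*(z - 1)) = z - 4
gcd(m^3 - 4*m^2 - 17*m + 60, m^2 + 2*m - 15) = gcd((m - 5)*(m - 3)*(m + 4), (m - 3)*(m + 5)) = m - 3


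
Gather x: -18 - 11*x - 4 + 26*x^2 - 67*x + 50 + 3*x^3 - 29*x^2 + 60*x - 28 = 3*x^3 - 3*x^2 - 18*x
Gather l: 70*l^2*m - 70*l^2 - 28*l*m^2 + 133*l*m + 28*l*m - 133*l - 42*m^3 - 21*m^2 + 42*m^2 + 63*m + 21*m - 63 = l^2*(70*m - 70) + l*(-28*m^2 + 161*m - 133) - 42*m^3 + 21*m^2 + 84*m - 63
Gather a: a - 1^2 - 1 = a - 2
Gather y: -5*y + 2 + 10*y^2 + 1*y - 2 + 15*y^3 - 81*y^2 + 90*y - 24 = 15*y^3 - 71*y^2 + 86*y - 24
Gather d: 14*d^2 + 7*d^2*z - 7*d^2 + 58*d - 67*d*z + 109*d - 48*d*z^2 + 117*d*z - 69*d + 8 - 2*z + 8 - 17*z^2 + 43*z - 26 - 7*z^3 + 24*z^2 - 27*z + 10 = d^2*(7*z + 7) + d*(-48*z^2 + 50*z + 98) - 7*z^3 + 7*z^2 + 14*z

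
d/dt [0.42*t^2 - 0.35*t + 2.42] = 0.84*t - 0.35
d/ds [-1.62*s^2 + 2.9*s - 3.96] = 2.9 - 3.24*s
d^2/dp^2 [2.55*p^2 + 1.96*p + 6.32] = 5.10000000000000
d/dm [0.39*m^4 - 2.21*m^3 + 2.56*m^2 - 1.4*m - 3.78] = 1.56*m^3 - 6.63*m^2 + 5.12*m - 1.4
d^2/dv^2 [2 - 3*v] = 0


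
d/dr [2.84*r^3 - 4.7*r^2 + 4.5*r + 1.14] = 8.52*r^2 - 9.4*r + 4.5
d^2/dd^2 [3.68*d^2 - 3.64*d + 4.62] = 7.36000000000000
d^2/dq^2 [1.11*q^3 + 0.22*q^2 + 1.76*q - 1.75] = 6.66*q + 0.44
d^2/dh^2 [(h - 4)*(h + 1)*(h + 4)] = 6*h + 2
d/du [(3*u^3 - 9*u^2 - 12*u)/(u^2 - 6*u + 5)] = 3*(u^4 - 12*u^3 + 37*u^2 - 30*u - 20)/(u^4 - 12*u^3 + 46*u^2 - 60*u + 25)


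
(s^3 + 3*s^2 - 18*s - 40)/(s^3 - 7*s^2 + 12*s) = (s^2 + 7*s + 10)/(s*(s - 3))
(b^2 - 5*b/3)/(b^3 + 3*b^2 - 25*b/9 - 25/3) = 3*b/(3*b^2 + 14*b + 15)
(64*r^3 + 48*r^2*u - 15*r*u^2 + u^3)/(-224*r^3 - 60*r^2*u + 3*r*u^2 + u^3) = (-8*r^2 - 7*r*u + u^2)/(28*r^2 + 11*r*u + u^2)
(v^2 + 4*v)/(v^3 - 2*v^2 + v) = (v + 4)/(v^2 - 2*v + 1)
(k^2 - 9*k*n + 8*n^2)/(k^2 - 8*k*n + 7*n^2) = (k - 8*n)/(k - 7*n)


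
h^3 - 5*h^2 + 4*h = h*(h - 4)*(h - 1)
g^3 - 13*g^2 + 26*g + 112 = (g - 8)*(g - 7)*(g + 2)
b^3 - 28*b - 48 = (b - 6)*(b + 2)*(b + 4)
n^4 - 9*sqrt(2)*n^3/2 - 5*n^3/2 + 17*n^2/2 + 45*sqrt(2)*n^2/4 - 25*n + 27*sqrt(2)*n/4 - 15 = (n - 3)*(n + 1/2)*(n - 5*sqrt(2)/2)*(n - 2*sqrt(2))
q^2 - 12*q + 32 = (q - 8)*(q - 4)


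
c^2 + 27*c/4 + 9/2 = (c + 3/4)*(c + 6)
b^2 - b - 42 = (b - 7)*(b + 6)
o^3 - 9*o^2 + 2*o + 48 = (o - 8)*(o - 3)*(o + 2)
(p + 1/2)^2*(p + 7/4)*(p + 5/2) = p^4 + 21*p^3/4 + 71*p^2/8 + 87*p/16 + 35/32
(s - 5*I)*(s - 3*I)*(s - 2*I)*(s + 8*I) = s^4 - 2*I*s^3 + 49*s^2 - 218*I*s - 240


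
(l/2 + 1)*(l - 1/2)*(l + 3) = l^3/2 + 9*l^2/4 + 7*l/4 - 3/2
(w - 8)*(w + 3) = w^2 - 5*w - 24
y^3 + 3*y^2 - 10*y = y*(y - 2)*(y + 5)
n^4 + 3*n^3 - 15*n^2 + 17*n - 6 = (n - 1)^3*(n + 6)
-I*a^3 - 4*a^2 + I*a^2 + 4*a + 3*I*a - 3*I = (a - 3*I)*(a - I)*(-I*a + I)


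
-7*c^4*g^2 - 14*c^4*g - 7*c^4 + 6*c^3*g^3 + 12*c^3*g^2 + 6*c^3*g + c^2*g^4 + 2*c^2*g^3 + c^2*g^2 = (-c + g)*(7*c + g)*(c*g + c)^2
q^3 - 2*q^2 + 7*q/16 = q*(q - 7/4)*(q - 1/4)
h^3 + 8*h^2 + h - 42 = (h - 2)*(h + 3)*(h + 7)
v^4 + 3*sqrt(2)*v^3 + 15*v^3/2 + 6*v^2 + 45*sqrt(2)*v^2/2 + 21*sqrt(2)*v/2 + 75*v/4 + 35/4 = (v + 1/2)*(v + 7)*(v + sqrt(2)/2)*(v + 5*sqrt(2)/2)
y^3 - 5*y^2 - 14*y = y*(y - 7)*(y + 2)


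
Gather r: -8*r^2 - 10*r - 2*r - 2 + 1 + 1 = -8*r^2 - 12*r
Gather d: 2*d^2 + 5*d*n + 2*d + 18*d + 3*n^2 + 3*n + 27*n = 2*d^2 + d*(5*n + 20) + 3*n^2 + 30*n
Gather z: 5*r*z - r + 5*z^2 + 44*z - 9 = -r + 5*z^2 + z*(5*r + 44) - 9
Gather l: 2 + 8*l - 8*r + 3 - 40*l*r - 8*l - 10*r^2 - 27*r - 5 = -40*l*r - 10*r^2 - 35*r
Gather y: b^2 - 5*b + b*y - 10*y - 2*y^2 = b^2 - 5*b - 2*y^2 + y*(b - 10)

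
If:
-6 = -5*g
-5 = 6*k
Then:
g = 6/5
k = -5/6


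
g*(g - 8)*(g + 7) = g^3 - g^2 - 56*g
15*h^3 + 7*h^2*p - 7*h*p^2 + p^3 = (-5*h + p)*(-3*h + p)*(h + p)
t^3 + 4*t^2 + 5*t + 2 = (t + 1)^2*(t + 2)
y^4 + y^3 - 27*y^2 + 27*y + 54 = (y - 3)^2*(y + 1)*(y + 6)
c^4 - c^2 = c^2*(c - 1)*(c + 1)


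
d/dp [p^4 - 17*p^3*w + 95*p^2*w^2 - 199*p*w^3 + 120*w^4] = 4*p^3 - 51*p^2*w + 190*p*w^2 - 199*w^3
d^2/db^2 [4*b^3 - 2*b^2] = 24*b - 4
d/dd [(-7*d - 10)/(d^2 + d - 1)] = (7*d^2 + 20*d + 17)/(d^4 + 2*d^3 - d^2 - 2*d + 1)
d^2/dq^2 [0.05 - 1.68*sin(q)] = 1.68*sin(q)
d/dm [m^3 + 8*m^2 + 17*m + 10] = 3*m^2 + 16*m + 17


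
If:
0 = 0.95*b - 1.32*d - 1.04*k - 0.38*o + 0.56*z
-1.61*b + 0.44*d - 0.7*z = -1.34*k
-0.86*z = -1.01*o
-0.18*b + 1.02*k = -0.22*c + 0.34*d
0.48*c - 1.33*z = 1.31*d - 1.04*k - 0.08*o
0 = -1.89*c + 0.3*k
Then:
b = 0.00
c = 0.00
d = 0.00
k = 0.00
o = 0.00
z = 0.00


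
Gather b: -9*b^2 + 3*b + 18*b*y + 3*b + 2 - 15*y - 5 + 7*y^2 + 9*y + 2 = -9*b^2 + b*(18*y + 6) + 7*y^2 - 6*y - 1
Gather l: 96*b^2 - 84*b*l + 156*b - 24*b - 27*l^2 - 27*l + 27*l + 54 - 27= 96*b^2 - 84*b*l + 132*b - 27*l^2 + 27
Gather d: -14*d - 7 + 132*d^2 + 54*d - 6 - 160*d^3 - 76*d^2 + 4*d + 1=-160*d^3 + 56*d^2 + 44*d - 12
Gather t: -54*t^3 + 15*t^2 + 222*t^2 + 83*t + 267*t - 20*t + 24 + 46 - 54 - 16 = -54*t^3 + 237*t^2 + 330*t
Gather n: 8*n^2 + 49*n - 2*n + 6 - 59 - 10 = 8*n^2 + 47*n - 63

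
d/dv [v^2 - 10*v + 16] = 2*v - 10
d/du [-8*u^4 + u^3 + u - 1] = -32*u^3 + 3*u^2 + 1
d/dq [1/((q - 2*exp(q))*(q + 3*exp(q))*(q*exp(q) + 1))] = (-(q + 1)*(q - 2*exp(q))*(q + 3*exp(q))*exp(q) - (q - 2*exp(q))*(q*exp(q) + 1)*(3*exp(q) + 1) + (q + 3*exp(q))*(q*exp(q) + 1)*(2*exp(q) - 1))/((q - 2*exp(q))^2*(q + 3*exp(q))^2*(q*exp(q) + 1)^2)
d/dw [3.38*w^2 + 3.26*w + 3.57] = 6.76*w + 3.26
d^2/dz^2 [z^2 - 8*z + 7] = 2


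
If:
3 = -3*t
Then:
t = -1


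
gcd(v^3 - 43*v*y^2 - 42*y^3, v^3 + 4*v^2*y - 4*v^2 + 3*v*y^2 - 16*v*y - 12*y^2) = v + y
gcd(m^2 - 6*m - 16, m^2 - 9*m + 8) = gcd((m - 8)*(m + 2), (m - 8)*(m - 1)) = m - 8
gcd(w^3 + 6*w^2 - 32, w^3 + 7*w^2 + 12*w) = w + 4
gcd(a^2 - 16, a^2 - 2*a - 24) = a + 4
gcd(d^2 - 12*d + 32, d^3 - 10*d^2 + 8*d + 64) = d^2 - 12*d + 32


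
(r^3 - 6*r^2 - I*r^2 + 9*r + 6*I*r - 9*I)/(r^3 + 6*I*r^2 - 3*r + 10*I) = (r^2 - 6*r + 9)/(r^2 + 7*I*r - 10)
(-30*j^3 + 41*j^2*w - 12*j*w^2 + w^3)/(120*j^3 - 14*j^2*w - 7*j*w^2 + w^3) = (-j + w)/(4*j + w)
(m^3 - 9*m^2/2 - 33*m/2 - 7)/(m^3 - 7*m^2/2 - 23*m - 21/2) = (m + 2)/(m + 3)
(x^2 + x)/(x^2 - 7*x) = (x + 1)/(x - 7)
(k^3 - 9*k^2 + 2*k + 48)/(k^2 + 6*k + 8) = (k^2 - 11*k + 24)/(k + 4)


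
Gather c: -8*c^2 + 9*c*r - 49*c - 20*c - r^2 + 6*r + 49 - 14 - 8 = -8*c^2 + c*(9*r - 69) - r^2 + 6*r + 27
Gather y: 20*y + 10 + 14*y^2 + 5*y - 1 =14*y^2 + 25*y + 9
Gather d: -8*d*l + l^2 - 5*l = -8*d*l + l^2 - 5*l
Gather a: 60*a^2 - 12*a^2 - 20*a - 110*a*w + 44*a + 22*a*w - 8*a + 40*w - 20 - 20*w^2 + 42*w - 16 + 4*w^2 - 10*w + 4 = 48*a^2 + a*(16 - 88*w) - 16*w^2 + 72*w - 32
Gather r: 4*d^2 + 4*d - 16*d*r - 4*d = 4*d^2 - 16*d*r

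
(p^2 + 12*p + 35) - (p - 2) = p^2 + 11*p + 37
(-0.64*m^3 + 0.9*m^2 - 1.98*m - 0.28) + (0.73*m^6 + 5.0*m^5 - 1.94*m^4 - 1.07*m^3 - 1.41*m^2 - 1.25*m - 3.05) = 0.73*m^6 + 5.0*m^5 - 1.94*m^4 - 1.71*m^3 - 0.51*m^2 - 3.23*m - 3.33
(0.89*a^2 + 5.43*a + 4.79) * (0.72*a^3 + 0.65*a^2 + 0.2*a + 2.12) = 0.6408*a^5 + 4.4881*a^4 + 7.1563*a^3 + 6.0863*a^2 + 12.4696*a + 10.1548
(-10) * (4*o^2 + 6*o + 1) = -40*o^2 - 60*o - 10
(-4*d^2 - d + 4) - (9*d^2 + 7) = -13*d^2 - d - 3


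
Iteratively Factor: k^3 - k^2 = (k)*(k^2 - k) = k^2*(k - 1)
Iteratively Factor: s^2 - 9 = (s - 3)*(s + 3)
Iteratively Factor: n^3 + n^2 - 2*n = (n - 1)*(n^2 + 2*n) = (n - 1)*(n + 2)*(n)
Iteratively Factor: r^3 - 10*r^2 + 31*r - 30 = (r - 2)*(r^2 - 8*r + 15) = (r - 5)*(r - 2)*(r - 3)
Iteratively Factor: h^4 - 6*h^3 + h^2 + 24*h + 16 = (h - 4)*(h^3 - 2*h^2 - 7*h - 4) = (h - 4)*(h + 1)*(h^2 - 3*h - 4) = (h - 4)*(h + 1)^2*(h - 4)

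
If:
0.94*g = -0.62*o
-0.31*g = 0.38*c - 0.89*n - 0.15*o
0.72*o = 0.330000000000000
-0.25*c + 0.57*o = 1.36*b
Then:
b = 0.113503996223349 - 0.430534055727554*n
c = 2.34210526315789*n + 0.427538260544979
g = -0.30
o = 0.46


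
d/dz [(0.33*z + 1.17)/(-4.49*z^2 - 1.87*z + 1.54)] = (1.4817*z^2 + 10.5066*z + 2.6961)/(20.1601*z^4 + 16.7926*z^3 - 10.3323*z^2 - 5.7596*z + 2.3716)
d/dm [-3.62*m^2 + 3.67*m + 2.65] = 3.67 - 7.24*m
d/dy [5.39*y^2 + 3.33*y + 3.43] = 10.78*y + 3.33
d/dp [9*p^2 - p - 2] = 18*p - 1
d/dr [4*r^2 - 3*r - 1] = 8*r - 3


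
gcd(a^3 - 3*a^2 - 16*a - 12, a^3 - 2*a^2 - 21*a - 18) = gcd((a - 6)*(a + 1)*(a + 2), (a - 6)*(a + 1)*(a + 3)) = a^2 - 5*a - 6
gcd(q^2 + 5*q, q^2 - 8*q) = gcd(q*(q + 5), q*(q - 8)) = q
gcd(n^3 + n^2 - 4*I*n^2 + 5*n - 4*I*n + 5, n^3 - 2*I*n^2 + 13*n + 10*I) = n^2 - 4*I*n + 5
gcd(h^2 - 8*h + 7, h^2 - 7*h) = h - 7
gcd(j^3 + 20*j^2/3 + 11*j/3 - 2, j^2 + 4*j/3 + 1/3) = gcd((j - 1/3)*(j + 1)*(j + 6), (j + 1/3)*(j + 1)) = j + 1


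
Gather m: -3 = -3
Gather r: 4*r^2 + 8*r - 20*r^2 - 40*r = -16*r^2 - 32*r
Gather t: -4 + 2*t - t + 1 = t - 3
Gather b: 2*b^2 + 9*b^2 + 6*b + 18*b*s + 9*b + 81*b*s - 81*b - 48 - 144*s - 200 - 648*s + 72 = 11*b^2 + b*(99*s - 66) - 792*s - 176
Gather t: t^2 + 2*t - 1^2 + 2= t^2 + 2*t + 1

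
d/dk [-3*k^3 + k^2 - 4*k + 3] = -9*k^2 + 2*k - 4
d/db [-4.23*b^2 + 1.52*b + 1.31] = 1.52 - 8.46*b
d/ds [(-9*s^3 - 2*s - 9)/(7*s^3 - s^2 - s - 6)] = (9*s^4 + 46*s^3 + 349*s^2 - 18*s + 3)/(49*s^6 - 14*s^5 - 13*s^4 - 82*s^3 + 13*s^2 + 12*s + 36)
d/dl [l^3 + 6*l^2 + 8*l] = 3*l^2 + 12*l + 8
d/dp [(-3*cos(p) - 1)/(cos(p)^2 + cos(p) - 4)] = (3*sin(p)^2 - 2*cos(p) - 16)*sin(p)/(cos(p)^2 + cos(p) - 4)^2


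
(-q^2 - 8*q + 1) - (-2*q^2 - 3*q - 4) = q^2 - 5*q + 5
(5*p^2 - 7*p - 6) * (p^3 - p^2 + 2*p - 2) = 5*p^5 - 12*p^4 + 11*p^3 - 18*p^2 + 2*p + 12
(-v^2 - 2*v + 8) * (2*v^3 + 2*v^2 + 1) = -2*v^5 - 6*v^4 + 12*v^3 + 15*v^2 - 2*v + 8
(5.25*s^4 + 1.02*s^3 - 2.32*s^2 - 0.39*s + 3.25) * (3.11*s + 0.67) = 16.3275*s^5 + 6.6897*s^4 - 6.5318*s^3 - 2.7673*s^2 + 9.8462*s + 2.1775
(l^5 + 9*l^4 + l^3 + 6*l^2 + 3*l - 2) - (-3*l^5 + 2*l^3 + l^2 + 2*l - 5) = 4*l^5 + 9*l^4 - l^3 + 5*l^2 + l + 3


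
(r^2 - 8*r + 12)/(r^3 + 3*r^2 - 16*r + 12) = (r - 6)/(r^2 + 5*r - 6)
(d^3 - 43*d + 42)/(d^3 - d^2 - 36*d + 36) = (d + 7)/(d + 6)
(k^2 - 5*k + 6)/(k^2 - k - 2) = (k - 3)/(k + 1)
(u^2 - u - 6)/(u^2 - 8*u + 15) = (u + 2)/(u - 5)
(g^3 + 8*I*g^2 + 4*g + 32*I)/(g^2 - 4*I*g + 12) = (g^2 + 6*I*g + 16)/(g - 6*I)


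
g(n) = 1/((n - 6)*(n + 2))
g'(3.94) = -0.03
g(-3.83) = 0.06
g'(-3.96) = 0.03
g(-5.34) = 0.03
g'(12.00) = 0.00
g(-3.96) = 0.05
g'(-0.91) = 0.10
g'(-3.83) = 0.04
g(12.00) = 0.01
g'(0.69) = 0.01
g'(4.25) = -0.04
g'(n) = -1/((n - 6)*(n + 2)^2) - 1/((n - 6)^2*(n + 2))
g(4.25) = -0.09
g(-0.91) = -0.13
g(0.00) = -0.08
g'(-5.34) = 0.01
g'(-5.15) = 0.01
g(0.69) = -0.07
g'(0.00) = 0.03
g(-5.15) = 0.03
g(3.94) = -0.08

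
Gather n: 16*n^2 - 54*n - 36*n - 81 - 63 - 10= 16*n^2 - 90*n - 154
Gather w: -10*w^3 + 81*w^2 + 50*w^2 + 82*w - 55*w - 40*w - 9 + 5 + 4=-10*w^3 + 131*w^2 - 13*w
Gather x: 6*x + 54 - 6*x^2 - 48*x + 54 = -6*x^2 - 42*x + 108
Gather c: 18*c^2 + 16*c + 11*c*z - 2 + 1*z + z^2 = 18*c^2 + c*(11*z + 16) + z^2 + z - 2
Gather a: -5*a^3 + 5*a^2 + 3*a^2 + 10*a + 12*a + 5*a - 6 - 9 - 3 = -5*a^3 + 8*a^2 + 27*a - 18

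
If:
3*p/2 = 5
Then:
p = 10/3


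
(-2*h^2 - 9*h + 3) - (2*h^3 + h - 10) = -2*h^3 - 2*h^2 - 10*h + 13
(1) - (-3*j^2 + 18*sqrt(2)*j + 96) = 3*j^2 - 18*sqrt(2)*j - 95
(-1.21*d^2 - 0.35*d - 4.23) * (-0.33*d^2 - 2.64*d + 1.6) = 0.3993*d^4 + 3.3099*d^3 + 0.3839*d^2 + 10.6072*d - 6.768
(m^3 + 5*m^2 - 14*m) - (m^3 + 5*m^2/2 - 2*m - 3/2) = 5*m^2/2 - 12*m + 3/2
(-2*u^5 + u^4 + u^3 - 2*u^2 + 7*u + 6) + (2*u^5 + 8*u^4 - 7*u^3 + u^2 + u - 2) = 9*u^4 - 6*u^3 - u^2 + 8*u + 4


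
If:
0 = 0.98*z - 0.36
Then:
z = 0.37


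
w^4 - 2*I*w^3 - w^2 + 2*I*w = w*(w - 1)*(w + 1)*(w - 2*I)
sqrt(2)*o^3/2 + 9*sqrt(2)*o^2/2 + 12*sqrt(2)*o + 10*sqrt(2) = (o + 2)*(o + 5)*(sqrt(2)*o/2 + sqrt(2))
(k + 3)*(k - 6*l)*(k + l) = k^3 - 5*k^2*l + 3*k^2 - 6*k*l^2 - 15*k*l - 18*l^2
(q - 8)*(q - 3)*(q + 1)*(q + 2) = q^4 - 8*q^3 - 7*q^2 + 50*q + 48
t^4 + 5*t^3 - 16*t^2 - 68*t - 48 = (t - 4)*(t + 1)*(t + 2)*(t + 6)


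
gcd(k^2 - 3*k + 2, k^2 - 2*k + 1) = k - 1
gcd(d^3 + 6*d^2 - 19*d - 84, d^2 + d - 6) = d + 3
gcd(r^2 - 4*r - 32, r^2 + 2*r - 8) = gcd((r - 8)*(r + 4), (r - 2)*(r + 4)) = r + 4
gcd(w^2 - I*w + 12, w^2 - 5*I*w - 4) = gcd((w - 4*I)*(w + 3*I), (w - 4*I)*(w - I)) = w - 4*I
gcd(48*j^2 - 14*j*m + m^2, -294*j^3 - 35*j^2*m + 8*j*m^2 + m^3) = 6*j - m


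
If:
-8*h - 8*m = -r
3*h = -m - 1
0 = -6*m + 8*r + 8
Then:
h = -5/11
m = 4/11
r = -8/11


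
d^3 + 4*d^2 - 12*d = d*(d - 2)*(d + 6)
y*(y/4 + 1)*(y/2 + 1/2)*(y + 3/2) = y^4/8 + 13*y^3/16 + 23*y^2/16 + 3*y/4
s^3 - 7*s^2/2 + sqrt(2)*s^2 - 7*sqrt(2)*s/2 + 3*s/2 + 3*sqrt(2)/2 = (s - 3)*(s - 1/2)*(s + sqrt(2))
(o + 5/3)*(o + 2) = o^2 + 11*o/3 + 10/3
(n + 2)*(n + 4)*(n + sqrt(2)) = n^3 + sqrt(2)*n^2 + 6*n^2 + 8*n + 6*sqrt(2)*n + 8*sqrt(2)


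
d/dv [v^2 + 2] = 2*v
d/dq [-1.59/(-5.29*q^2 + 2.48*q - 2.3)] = (3.9432 - 16.8222*q)/(5.29*q^2 - 2.48*q + 2.3)^2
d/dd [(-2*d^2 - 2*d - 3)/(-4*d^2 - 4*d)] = 3*(-2*d - 1)/(4*d^2*(d^2 + 2*d + 1))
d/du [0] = 0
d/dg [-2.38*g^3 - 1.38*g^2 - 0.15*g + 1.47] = -7.14*g^2 - 2.76*g - 0.15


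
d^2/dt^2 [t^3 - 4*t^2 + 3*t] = 6*t - 8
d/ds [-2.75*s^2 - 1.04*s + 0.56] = -5.5*s - 1.04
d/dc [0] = 0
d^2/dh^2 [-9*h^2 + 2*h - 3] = -18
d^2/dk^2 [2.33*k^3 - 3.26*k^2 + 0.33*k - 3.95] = 13.98*k - 6.52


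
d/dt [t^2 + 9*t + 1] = 2*t + 9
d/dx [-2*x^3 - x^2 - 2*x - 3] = -6*x^2 - 2*x - 2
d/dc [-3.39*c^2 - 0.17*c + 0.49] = -6.78*c - 0.17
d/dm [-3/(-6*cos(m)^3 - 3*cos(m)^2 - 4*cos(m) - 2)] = 6*(9*cos(m)^2 + 3*cos(m) + 2)*sin(m)/((3*sin(m)^2 - 5)^2*(2*cos(m) + 1)^2)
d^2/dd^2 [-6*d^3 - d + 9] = -36*d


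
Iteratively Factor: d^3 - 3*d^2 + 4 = (d - 2)*(d^2 - d - 2) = (d - 2)^2*(d + 1)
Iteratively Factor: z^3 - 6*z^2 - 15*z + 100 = (z + 4)*(z^2 - 10*z + 25) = (z - 5)*(z + 4)*(z - 5)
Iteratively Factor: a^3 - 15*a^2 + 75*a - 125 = (a - 5)*(a^2 - 10*a + 25) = (a - 5)^2*(a - 5)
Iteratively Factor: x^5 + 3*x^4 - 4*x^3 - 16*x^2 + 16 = (x + 2)*(x^4 + x^3 - 6*x^2 - 4*x + 8) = (x - 2)*(x + 2)*(x^3 + 3*x^2 - 4) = (x - 2)*(x - 1)*(x + 2)*(x^2 + 4*x + 4) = (x - 2)*(x - 1)*(x + 2)^2*(x + 2)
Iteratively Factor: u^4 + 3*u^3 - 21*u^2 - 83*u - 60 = (u + 4)*(u^3 - u^2 - 17*u - 15) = (u - 5)*(u + 4)*(u^2 + 4*u + 3) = (u - 5)*(u + 1)*(u + 4)*(u + 3)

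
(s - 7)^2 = s^2 - 14*s + 49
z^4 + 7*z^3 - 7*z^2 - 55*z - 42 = (z - 3)*(z + 1)*(z + 2)*(z + 7)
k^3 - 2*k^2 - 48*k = k*(k - 8)*(k + 6)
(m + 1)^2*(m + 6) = m^3 + 8*m^2 + 13*m + 6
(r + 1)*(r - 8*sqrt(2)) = r^2 - 8*sqrt(2)*r + r - 8*sqrt(2)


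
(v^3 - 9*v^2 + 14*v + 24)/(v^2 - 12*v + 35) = (v^3 - 9*v^2 + 14*v + 24)/(v^2 - 12*v + 35)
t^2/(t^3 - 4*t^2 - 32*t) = t/(t^2 - 4*t - 32)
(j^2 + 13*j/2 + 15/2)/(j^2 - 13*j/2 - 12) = (j + 5)/(j - 8)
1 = 1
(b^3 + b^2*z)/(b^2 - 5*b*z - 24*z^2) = b^2*(-b - z)/(-b^2 + 5*b*z + 24*z^2)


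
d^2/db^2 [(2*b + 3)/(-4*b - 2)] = -8/(2*b + 1)^3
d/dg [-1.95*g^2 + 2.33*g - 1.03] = 2.33 - 3.9*g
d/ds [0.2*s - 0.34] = 0.200000000000000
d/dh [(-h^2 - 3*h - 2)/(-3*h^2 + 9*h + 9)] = (-6*h^2 - 10*h - 3)/(3*(h^4 - 6*h^3 + 3*h^2 + 18*h + 9))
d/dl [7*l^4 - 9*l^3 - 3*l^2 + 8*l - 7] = 28*l^3 - 27*l^2 - 6*l + 8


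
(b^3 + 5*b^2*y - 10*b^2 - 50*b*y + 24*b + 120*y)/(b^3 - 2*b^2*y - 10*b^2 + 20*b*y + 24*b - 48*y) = (-b - 5*y)/(-b + 2*y)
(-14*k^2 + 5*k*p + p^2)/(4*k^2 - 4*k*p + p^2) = (7*k + p)/(-2*k + p)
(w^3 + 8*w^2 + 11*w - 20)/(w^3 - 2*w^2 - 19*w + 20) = (w + 5)/(w - 5)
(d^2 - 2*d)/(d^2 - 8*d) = (d - 2)/(d - 8)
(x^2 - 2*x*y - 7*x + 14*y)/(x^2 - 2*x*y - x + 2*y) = (x - 7)/(x - 1)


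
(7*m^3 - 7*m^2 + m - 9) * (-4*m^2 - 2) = -28*m^5 + 28*m^4 - 18*m^3 + 50*m^2 - 2*m + 18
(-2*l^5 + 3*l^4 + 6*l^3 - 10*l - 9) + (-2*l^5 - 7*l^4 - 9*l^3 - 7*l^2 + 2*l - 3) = -4*l^5 - 4*l^4 - 3*l^3 - 7*l^2 - 8*l - 12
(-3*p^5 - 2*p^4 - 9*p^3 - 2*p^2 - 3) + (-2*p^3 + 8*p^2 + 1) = -3*p^5 - 2*p^4 - 11*p^3 + 6*p^2 - 2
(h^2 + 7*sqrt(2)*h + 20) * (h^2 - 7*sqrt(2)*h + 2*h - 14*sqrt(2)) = h^4 + 2*h^3 - 78*h^2 - 140*sqrt(2)*h - 156*h - 280*sqrt(2)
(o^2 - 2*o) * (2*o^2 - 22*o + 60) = 2*o^4 - 26*o^3 + 104*o^2 - 120*o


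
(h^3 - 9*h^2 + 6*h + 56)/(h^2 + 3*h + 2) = (h^2 - 11*h + 28)/(h + 1)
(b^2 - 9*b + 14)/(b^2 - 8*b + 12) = (b - 7)/(b - 6)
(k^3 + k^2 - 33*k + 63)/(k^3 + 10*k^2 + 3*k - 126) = (k - 3)/(k + 6)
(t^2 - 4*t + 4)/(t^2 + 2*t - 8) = (t - 2)/(t + 4)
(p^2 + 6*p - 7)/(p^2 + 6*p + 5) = (p^2 + 6*p - 7)/(p^2 + 6*p + 5)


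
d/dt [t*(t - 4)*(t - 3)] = 3*t^2 - 14*t + 12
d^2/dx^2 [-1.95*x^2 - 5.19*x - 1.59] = -3.90000000000000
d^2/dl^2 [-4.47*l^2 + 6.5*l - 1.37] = -8.94000000000000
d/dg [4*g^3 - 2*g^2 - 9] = 4*g*(3*g - 1)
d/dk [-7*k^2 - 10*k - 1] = -14*k - 10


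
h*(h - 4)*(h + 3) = h^3 - h^2 - 12*h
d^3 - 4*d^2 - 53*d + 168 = (d - 8)*(d - 3)*(d + 7)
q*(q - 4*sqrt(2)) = q^2 - 4*sqrt(2)*q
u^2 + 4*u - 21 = (u - 3)*(u + 7)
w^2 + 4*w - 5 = (w - 1)*(w + 5)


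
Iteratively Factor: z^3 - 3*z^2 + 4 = (z + 1)*(z^2 - 4*z + 4) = (z - 2)*(z + 1)*(z - 2)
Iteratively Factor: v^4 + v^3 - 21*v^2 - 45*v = (v + 3)*(v^3 - 2*v^2 - 15*v) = (v + 3)^2*(v^2 - 5*v) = v*(v + 3)^2*(v - 5)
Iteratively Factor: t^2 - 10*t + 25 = (t - 5)*(t - 5)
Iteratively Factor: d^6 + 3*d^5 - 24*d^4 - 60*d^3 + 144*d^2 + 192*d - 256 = (d - 2)*(d^5 + 5*d^4 - 14*d^3 - 88*d^2 - 32*d + 128) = (d - 2)*(d + 2)*(d^4 + 3*d^3 - 20*d^2 - 48*d + 64) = (d - 2)*(d - 1)*(d + 2)*(d^3 + 4*d^2 - 16*d - 64) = (d - 2)*(d - 1)*(d + 2)*(d + 4)*(d^2 - 16) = (d - 4)*(d - 2)*(d - 1)*(d + 2)*(d + 4)*(d + 4)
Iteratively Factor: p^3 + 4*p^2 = (p)*(p^2 + 4*p) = p^2*(p + 4)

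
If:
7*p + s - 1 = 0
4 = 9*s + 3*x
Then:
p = x/21 + 5/63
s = 4/9 - x/3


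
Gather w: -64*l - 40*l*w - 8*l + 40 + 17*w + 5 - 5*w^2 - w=-72*l - 5*w^2 + w*(16 - 40*l) + 45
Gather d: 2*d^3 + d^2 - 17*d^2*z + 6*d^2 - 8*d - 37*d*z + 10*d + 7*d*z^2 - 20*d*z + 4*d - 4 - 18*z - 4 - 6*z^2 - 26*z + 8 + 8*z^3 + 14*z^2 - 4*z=2*d^3 + d^2*(7 - 17*z) + d*(7*z^2 - 57*z + 6) + 8*z^3 + 8*z^2 - 48*z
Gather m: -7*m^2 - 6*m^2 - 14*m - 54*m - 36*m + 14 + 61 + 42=-13*m^2 - 104*m + 117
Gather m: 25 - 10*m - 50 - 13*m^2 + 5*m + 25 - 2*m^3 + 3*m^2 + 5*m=-2*m^3 - 10*m^2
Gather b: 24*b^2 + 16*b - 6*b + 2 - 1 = 24*b^2 + 10*b + 1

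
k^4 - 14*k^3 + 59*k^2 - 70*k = k*(k - 7)*(k - 5)*(k - 2)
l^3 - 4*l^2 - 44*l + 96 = (l - 8)*(l - 2)*(l + 6)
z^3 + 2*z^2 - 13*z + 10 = (z - 2)*(z - 1)*(z + 5)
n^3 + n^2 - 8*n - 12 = (n - 3)*(n + 2)^2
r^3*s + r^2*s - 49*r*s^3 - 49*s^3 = (r - 7*s)*(r + 7*s)*(r*s + s)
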